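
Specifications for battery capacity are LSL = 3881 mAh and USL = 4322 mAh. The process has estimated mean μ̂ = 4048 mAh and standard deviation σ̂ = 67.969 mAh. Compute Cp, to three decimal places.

1.081

Cp = (USL − LSL) / (6σ̂) = (4322 − 3881) / (6 × 67.969) = 441.0000 / 407.8140 = 1.0814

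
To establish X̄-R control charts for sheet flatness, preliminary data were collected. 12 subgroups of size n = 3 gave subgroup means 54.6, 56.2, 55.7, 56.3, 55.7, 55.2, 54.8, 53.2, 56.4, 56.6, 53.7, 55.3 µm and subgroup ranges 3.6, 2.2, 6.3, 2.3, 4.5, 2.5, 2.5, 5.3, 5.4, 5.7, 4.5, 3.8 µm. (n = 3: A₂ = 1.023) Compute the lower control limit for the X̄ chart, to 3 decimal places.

51.165

X̄̄ = (54.6 + 56.2 + 55.7 + 56.3 + 55.7 + 55.2 + 54.8 + 53.2 + 56.4 + 56.6 + 53.7 + 55.3) / 12 = 663.7000 / 12 = 55.3083
R̄ = (3.6 + 2.2 + 6.3 + 2.3 + 4.5 + 2.5 + 2.5 + 5.3 + 5.4 + 5.7 + 4.5 + 3.8) / 12 = 48.6000 / 12 = 4.0500
LCL = X̄̄ − A₂·R̄ = 55.3083 − 1.023 × 4.0500 = 51.1652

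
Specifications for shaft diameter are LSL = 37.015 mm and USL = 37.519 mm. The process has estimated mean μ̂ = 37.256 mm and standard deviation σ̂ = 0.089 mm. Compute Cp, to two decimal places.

0.94

Cp = (USL − LSL) / (6σ̂) = (37.519 − 37.015) / (6 × 0.089) = 0.5040 / 0.5340 = 0.9438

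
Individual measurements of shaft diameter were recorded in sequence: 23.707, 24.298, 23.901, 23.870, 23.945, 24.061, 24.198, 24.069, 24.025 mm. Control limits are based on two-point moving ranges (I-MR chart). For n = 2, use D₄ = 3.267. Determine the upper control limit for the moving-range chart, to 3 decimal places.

0.621

Moving ranges: 0.591, 0.397, 0.031, 0.075, 0.116, 0.137, 0.129, 0.044; M̄R̄ = 1.5200 / 8 = 0.1900
UCL_MR = D₄·M̄R̄ = 3.267 × 0.1900 = 0.6207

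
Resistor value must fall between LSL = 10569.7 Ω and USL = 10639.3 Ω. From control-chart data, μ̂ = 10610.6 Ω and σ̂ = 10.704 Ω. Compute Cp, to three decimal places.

Cp = (USL − LSL) / (6σ̂) = (10639.3 − 10569.7) / (6 × 10.704) = 69.6000 / 64.2240 = 1.0837

1.084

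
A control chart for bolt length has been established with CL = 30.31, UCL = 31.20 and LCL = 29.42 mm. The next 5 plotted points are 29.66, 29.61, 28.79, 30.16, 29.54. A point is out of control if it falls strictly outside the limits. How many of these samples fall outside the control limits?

Compare each point to [29.42, 31.20]: sample 3 = 28.79 < LCL.

1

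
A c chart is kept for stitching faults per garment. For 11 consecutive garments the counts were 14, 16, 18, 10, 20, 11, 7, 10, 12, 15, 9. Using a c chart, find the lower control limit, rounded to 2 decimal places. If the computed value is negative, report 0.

2.13

c̄ = (14 + 16 + 18 + 10 + 20 + 11 + 7 + 10 + 12 + 15 + 9) / 11 = 142 / 11 = 12.9091
LCL = c̄ − 3√c̄ = 12.9091 − 3 × 3.5929 = 2.1303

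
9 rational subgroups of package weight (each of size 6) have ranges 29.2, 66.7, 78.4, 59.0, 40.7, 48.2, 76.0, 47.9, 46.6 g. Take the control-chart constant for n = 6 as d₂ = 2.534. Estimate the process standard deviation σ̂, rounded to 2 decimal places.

R̄ = (29.2 + 66.7 + 78.4 + 59.0 + 40.7 + 48.2 + 76.0 + 47.9 + 46.6) / 9 = 54.7444
σ̂ = R̄ / d₂ = 54.7444 / 2.534 = 21.6040

21.60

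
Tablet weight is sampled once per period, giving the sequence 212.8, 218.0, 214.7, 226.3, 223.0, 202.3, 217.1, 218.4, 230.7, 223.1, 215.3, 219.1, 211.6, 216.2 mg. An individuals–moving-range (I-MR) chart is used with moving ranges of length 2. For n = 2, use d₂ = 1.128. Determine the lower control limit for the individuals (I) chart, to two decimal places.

X̄ = (212.8 + 218.0 + 214.7 + 226.3 + 223.0 + 202.3 + 217.1 + 218.4 + 230.7 + 223.1 + 215.3 + 219.1 + 211.6 + 216.2) / 14 = 217.7571
Moving ranges: 5.2, 3.3, 11.6, 3.3, 20.7, 14.8, 1.3, 12.3, 7.6, 7.8, 3.8, 7.5, 4.6; M̄R̄ = 103.8000 / 13 = 7.9846
LCL = X̄ − 3·M̄R̄/d₂ = 217.7571 − 3 × 7.9846 / 1.128 = 196.5215

196.52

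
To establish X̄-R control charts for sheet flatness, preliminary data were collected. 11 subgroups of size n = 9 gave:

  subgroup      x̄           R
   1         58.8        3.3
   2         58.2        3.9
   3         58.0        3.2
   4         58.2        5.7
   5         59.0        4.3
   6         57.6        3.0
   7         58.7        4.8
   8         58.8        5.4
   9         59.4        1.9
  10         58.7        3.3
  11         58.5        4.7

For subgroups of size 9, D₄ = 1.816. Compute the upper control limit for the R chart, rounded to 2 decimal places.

7.18

R̄ = (3.3 + 3.9 + 3.2 + 5.7 + 4.3 + 3.0 + 4.8 + 5.4 + 1.9 + 3.3 + 4.7) / 11 = 43.5000 / 11 = 3.9545
UCL_R = D₄·R̄ = 1.816 × 3.9545 = 7.1815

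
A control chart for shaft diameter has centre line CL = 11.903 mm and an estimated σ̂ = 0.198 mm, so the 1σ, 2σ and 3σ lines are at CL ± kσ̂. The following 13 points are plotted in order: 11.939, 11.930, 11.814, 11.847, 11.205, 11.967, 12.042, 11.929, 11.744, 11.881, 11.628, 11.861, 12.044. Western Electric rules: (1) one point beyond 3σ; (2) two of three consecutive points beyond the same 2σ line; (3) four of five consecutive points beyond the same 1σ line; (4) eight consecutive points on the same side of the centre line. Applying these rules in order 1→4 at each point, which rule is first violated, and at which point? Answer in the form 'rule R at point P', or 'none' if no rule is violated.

Zone of each point (C = within 1σ̂, B = 1σ̂–2σ̂, A = 2σ̂–3σ̂, * = beyond 3σ̂; sign = side of CL): 1:+C, 2:+C, 3:-C, 4:-C, 5:-*, 6:+C, 7:+C, 8:+C, 9:-C, 10:-C, 11:-B, 12:-C, 13:+C
Rule 1 (one point beyond the 3σ limits) is satisfied at point 5.

rule 1 at point 5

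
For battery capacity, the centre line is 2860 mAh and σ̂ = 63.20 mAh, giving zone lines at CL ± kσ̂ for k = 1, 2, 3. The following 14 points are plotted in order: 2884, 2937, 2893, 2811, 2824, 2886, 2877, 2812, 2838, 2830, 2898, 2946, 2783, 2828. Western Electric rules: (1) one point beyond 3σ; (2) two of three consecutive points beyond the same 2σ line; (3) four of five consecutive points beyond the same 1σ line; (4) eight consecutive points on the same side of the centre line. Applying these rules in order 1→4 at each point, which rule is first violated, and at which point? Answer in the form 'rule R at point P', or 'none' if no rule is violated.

none

Zone of each point (C = within 1σ̂, B = 1σ̂–2σ̂, A = 2σ̂–3σ̂, * = beyond 3σ̂; sign = side of CL): 1:+C, 2:+B, 3:+C, 4:-C, 5:-C, 6:+C, 7:+C, 8:-C, 9:-C, 10:-C, 11:+C, 12:+B, 13:-B, 14:-C
No rule fires across all 14 points.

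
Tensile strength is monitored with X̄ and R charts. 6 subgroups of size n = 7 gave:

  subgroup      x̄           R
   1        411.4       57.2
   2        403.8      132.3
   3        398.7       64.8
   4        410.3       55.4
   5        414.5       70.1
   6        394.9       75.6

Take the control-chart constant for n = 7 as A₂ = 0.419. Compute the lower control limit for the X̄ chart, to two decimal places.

373.80

X̄̄ = (411.4 + 403.8 + 398.7 + 410.3 + 414.5 + 394.9) / 6 = 2433.6000 / 6 = 405.6000
R̄ = (57.2 + 132.3 + 64.8 + 55.4 + 70.1 + 75.6) / 6 = 455.4000 / 6 = 75.9000
LCL = X̄̄ − A₂·R̄ = 405.6000 − 0.419 × 75.9000 = 373.7979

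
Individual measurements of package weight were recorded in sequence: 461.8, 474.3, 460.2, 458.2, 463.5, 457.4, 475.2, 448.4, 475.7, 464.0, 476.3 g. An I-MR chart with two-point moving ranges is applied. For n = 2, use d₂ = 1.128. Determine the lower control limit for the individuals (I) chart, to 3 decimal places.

428.856

X̄ = (461.8 + 474.3 + 460.2 + 458.2 + 463.5 + 457.4 + 475.2 + 448.4 + 475.7 + 464.0 + 476.3) / 11 = 465.0000
Moving ranges: 12.5, 14.1, 2.0, 5.3, 6.1, 17.8, 26.8, 27.3, 11.7, 12.3; M̄R̄ = 135.9000 / 10 = 13.5900
LCL = X̄ − 3·M̄R̄/d₂ = 465.0000 − 3 × 13.5900 / 1.128 = 428.8564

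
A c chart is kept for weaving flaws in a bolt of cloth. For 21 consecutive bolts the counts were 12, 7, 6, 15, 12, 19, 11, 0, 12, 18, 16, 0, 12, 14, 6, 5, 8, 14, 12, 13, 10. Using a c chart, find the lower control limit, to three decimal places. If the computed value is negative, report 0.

0.817

c̄ = (12 + 7 + 6 + 15 + 12 + 19 + 11 + 0 + 12 + 18 + 16 + 0 + 12 + 14 + 6 + 5 + 8 + 14 + 12 + 13 + 10) / 21 = 222 / 21 = 10.5714
LCL = c̄ − 3√c̄ = 10.5714 − 3 × 3.2514 = 0.8173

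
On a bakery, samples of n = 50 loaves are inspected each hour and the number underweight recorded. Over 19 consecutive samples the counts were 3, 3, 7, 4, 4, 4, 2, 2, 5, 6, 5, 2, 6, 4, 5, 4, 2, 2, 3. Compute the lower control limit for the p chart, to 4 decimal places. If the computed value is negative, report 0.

p̄ = Σdᵢ / (k·n) = 73 / (19 × 50) = 0.07684
LCL = p̄ − 3·√(p̄(1−p̄)/n) = 0.07684 − 3 × 0.03767 = -0.03616 → 0 (negative, so LCL = 0)

0.0000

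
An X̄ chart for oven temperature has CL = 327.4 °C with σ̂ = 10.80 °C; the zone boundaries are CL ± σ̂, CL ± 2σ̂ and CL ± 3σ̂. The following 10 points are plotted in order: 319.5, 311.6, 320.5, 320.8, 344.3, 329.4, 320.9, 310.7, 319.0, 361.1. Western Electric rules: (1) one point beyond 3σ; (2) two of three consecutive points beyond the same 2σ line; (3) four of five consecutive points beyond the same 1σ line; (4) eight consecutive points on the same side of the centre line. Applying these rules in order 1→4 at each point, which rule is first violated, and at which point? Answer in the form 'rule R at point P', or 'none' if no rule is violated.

rule 1 at point 10

Zone of each point (C = within 1σ̂, B = 1σ̂–2σ̂, A = 2σ̂–3σ̂, * = beyond 3σ̂; sign = side of CL): 1:-C, 2:-B, 3:-C, 4:-C, 5:+B, 6:+C, 7:-C, 8:-B, 9:-C, 10:+*
Rule 1 (one point beyond the 3σ limits) is satisfied at point 10.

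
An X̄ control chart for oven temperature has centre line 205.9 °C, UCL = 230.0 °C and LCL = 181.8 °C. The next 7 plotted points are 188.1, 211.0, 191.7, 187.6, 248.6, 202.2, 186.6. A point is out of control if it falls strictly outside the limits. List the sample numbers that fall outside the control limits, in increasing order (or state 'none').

5

Compare each point to [181.8, 230.0]: sample 5 = 248.6 > UCL.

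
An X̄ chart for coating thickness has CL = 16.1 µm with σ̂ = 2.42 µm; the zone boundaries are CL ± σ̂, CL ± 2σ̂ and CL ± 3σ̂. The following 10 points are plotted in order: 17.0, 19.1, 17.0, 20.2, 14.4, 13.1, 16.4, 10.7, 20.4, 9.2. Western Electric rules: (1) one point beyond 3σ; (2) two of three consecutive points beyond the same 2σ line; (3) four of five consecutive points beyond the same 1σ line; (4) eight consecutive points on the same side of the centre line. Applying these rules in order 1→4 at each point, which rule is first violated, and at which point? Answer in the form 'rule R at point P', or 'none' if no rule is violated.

Zone of each point (C = within 1σ̂, B = 1σ̂–2σ̂, A = 2σ̂–3σ̂, * = beyond 3σ̂; sign = side of CL): 1:+C, 2:+B, 3:+C, 4:+B, 5:-C, 6:-B, 7:+C, 8:-A, 9:+B, 10:-A
Rule 2 (two of three consecutive points beyond the same 2σ limit) is satisfied at point 10.

rule 2 at point 10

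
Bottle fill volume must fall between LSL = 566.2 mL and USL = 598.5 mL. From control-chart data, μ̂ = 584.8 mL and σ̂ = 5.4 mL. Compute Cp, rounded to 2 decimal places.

Cp = (USL − LSL) / (6σ̂) = (598.5 − 566.2) / (6 × 5.4) = 32.3000 / 32.4000 = 0.9969

1.00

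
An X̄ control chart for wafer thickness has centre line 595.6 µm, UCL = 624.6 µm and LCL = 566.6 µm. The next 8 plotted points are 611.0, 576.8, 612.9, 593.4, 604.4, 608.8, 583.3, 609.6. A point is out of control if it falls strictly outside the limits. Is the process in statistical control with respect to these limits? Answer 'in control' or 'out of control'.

All 8 points lie within [566.6, 624.6].

in control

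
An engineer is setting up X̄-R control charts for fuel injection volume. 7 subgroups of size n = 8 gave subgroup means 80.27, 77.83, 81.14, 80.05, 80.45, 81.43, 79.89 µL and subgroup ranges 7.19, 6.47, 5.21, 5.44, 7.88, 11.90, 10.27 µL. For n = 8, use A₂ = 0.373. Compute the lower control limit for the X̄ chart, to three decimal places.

X̄̄ = (80.27 + 77.83 + 81.14 + 80.05 + 80.45 + 81.43 + 79.89) / 7 = 561.0600 / 7 = 80.1514
R̄ = (7.19 + 6.47 + 5.21 + 5.44 + 7.88 + 11.90 + 10.27) / 7 = 54.3600 / 7 = 7.7657
LCL = X̄̄ − A₂·R̄ = 80.1514 − 0.373 × 7.7657 = 77.2548

77.255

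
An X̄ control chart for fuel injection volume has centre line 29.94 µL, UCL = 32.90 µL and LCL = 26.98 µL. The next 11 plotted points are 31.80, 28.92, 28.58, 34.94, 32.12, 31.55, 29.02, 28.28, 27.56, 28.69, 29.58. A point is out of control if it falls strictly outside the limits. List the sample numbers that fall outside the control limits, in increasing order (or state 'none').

4

Compare each point to [26.98, 32.90]: sample 4 = 34.94 > UCL.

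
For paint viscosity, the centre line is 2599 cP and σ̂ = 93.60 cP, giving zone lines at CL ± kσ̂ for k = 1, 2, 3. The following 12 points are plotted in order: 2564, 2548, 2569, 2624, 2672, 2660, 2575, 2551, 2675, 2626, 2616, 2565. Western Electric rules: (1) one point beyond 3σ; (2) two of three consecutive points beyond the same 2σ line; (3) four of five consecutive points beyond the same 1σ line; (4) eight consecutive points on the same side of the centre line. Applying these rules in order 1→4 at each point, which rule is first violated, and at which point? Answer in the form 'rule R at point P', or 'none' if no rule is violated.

none

Zone of each point (C = within 1σ̂, B = 1σ̂–2σ̂, A = 2σ̂–3σ̂, * = beyond 3σ̂; sign = side of CL): 1:-C, 2:-C, 3:-C, 4:+C, 5:+C, 6:+C, 7:-C, 8:-C, 9:+C, 10:+C, 11:+C, 12:-C
No rule fires across all 12 points.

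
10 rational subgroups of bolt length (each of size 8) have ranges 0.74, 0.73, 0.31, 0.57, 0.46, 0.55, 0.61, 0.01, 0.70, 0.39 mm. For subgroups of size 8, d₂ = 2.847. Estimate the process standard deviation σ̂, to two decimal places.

0.18

R̄ = (0.74 + 0.73 + 0.31 + 0.57 + 0.46 + 0.55 + 0.61 + 0.01 + 0.70 + 0.39) / 10 = 0.5070
σ̂ = R̄ / d₂ = 0.5070 / 2.847 = 0.1781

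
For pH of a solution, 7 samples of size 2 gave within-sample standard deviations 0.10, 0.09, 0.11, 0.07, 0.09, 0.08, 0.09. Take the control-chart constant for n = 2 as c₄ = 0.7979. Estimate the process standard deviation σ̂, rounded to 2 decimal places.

s̄ = (0.10 + 0.09 + 0.11 + 0.07 + 0.09 + 0.08 + 0.09) / 7 = 0.0900
σ̂ = s̄ / c₄ = 0.0900 / 0.7979 = 0.1128

0.11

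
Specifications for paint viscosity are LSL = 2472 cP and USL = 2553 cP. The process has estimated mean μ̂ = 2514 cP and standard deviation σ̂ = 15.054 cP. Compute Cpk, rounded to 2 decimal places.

Cpu = (USL − μ̂) / (3σ̂) = (2553 − 2514) / (3 × 15.054) = 0.8636; Cpl = (μ̂ − LSL) / (3σ̂) = (2514 − 2472) / (3 × 15.054) = 0.9300; Cpk = min(Cpu, Cpl) = 0.8636

0.86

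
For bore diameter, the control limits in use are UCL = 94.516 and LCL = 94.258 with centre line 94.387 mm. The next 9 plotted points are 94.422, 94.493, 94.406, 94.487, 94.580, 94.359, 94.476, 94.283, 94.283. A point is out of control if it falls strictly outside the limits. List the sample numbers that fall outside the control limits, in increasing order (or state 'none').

Compare each point to [94.258, 94.516]: sample 5 = 94.580 > UCL.

5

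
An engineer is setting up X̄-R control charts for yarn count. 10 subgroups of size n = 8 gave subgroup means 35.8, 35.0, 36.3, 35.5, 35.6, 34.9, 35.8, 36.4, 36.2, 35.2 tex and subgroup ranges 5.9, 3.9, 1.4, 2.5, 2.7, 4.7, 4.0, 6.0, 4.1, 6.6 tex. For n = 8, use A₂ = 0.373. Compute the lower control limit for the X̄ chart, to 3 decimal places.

X̄̄ = (35.8 + 35.0 + 36.3 + 35.5 + 35.6 + 34.9 + 35.8 + 36.4 + 36.2 + 35.2) / 10 = 356.7000 / 10 = 35.6700
R̄ = (5.9 + 3.9 + 1.4 + 2.5 + 2.7 + 4.7 + 4.0 + 6.0 + 4.1 + 6.6) / 10 = 41.8000 / 10 = 4.1800
LCL = X̄̄ − A₂·R̄ = 35.6700 − 0.373 × 4.1800 = 34.1109

34.111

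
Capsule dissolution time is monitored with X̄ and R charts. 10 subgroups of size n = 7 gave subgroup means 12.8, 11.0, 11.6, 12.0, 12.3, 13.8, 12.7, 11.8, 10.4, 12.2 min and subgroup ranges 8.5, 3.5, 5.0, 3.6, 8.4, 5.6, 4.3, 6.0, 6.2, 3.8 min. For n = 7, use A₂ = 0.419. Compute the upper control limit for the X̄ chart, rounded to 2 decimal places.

14.36

X̄̄ = (12.8 + 11.0 + 11.6 + 12.0 + 12.3 + 13.8 + 12.7 + 11.8 + 10.4 + 12.2) / 10 = 120.6000 / 10 = 12.0600
R̄ = (8.5 + 3.5 + 5.0 + 3.6 + 8.4 + 5.6 + 4.3 + 6.0 + 6.2 + 3.8) / 10 = 54.9000 / 10 = 5.4900
UCL = X̄̄ + A₂·R̄ = 12.0600 + 0.419 × 5.4900 = 14.3603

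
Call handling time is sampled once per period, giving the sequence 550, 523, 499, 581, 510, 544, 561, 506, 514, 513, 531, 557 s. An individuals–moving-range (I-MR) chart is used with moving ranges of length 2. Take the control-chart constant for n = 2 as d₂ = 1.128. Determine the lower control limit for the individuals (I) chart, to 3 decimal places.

X̄ = (550 + 523 + 499 + 581 + 510 + 544 + 561 + 506 + 514 + 513 + 531 + 557) / 12 = 532.4167
Moving ranges: 27, 24, 82, 71, 34, 17, 55, 8, 1, 18, 26; M̄R̄ = 363.0000 / 11 = 33.0000
LCL = X̄ − 3·M̄R̄/d₂ = 532.4167 − 3 × 33.0000 / 1.128 = 444.6507

444.651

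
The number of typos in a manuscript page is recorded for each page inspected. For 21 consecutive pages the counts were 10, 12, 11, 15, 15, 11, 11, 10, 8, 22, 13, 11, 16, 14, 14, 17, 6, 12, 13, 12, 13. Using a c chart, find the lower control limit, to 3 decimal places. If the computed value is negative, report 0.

1.990

c̄ = (10 + 12 + 11 + 15 + 15 + 11 + 11 + 10 + 8 + 22 + 13 + 11 + 16 + 14 + 14 + 17 + 6 + 12 + 13 + 12 + 13) / 21 = 266 / 21 = 12.6667
LCL = c̄ − 3√c̄ = 12.6667 − 3 × 3.5590 = 1.9896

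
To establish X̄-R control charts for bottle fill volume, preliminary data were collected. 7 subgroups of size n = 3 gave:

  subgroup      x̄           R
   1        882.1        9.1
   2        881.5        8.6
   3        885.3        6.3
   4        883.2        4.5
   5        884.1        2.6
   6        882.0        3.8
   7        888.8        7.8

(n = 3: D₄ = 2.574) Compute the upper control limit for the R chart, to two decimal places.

R̄ = (9.1 + 8.6 + 6.3 + 4.5 + 2.6 + 3.8 + 7.8) / 7 = 42.7000 / 7 = 6.1000
UCL_R = D₄·R̄ = 2.574 × 6.1000 = 15.7014

15.70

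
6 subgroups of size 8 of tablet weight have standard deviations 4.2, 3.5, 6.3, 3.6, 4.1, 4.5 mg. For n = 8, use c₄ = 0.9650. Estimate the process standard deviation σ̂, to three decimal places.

4.525

s̄ = (4.2 + 3.5 + 6.3 + 3.6 + 4.1 + 4.5) / 6 = 4.3667
σ̂ = s̄ / c₄ = 4.3667 / 0.9650 = 4.5250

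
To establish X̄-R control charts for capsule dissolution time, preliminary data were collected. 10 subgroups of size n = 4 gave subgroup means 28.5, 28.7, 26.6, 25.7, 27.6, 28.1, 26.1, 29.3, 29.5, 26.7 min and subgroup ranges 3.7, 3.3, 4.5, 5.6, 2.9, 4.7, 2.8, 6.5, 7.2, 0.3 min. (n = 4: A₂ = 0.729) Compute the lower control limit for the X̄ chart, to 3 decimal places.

24.655

X̄̄ = (28.5 + 28.7 + 26.6 + 25.7 + 27.6 + 28.1 + 26.1 + 29.3 + 29.5 + 26.7) / 10 = 276.8000 / 10 = 27.6800
R̄ = (3.7 + 3.3 + 4.5 + 5.6 + 2.9 + 4.7 + 2.8 + 6.5 + 7.2 + 0.3) / 10 = 41.5000 / 10 = 4.1500
LCL = X̄̄ − A₂·R̄ = 27.6800 − 0.729 × 4.1500 = 24.6547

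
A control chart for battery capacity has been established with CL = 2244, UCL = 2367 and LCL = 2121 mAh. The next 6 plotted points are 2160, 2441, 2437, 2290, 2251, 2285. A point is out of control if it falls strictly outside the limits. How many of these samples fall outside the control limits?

Compare each point to [2121, 2367]: sample 2 = 2441 > UCL; sample 3 = 2437 > UCL.

2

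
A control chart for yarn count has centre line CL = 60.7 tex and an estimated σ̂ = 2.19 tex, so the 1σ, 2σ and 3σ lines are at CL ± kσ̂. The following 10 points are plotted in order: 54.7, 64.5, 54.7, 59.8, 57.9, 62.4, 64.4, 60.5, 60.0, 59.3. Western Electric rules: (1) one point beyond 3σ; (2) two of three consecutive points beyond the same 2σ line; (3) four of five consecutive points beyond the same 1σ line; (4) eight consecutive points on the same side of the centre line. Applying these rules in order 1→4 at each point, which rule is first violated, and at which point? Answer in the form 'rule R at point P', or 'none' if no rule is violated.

Zone of each point (C = within 1σ̂, B = 1σ̂–2σ̂, A = 2σ̂–3σ̂, * = beyond 3σ̂; sign = side of CL): 1:-A, 2:+B, 3:-A, 4:-C, 5:-B, 6:+C, 7:+B, 8:-C, 9:-C, 10:-C
Rule 2 (two of three consecutive points beyond the same 2σ limit) is satisfied at point 3.

rule 2 at point 3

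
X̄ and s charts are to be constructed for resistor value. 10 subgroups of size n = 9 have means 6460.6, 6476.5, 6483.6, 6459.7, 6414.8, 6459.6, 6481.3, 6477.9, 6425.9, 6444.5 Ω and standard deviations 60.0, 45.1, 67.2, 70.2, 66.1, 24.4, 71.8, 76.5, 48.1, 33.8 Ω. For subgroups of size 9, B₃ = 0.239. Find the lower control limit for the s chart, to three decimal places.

s̄ = (60.0 + 45.1 + 67.2 + 70.2 + 66.1 + 24.4 + 71.8 + 76.5 + 48.1 + 33.8) / 10 = 56.3200
LCL_s = B₃·s̄ = 0.239 × 56.3200 = 13.4605

13.460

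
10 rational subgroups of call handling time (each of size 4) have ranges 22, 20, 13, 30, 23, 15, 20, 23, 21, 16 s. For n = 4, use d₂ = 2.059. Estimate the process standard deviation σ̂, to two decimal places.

9.86

R̄ = (22 + 20 + 13 + 30 + 23 + 15 + 20 + 23 + 21 + 16) / 10 = 20.3000
σ̂ = R̄ / d₂ = 20.3000 / 2.059 = 9.8592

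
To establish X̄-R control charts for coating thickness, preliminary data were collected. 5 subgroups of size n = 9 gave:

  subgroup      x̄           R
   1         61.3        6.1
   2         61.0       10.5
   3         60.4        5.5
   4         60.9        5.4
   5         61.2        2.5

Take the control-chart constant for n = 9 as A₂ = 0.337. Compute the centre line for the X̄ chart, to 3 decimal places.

60.960

X̄̄ = (61.3 + 61.0 + 60.4 + 60.9 + 61.2) / 5 = 304.8000 / 5 = 60.9600
CL = X̄̄ = 60.9600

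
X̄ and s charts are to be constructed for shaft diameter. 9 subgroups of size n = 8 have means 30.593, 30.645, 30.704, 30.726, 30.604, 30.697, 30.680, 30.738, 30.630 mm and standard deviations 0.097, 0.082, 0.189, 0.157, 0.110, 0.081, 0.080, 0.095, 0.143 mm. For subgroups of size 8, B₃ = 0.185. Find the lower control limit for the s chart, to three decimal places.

0.021

s̄ = (0.097 + 0.082 + 0.189 + 0.157 + 0.110 + 0.081 + 0.080 + 0.095 + 0.143) / 9 = 0.1149
LCL_s = B₃·s̄ = 0.185 × 0.1149 = 0.0213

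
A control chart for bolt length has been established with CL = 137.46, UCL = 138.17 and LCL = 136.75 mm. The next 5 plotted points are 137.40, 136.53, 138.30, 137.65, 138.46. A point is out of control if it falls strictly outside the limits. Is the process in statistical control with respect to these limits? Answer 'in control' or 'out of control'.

out of control

Compare each point to [136.75, 138.17]: sample 2 = 136.53 < LCL; sample 3 = 138.30 > UCL; sample 5 = 138.46 > UCL.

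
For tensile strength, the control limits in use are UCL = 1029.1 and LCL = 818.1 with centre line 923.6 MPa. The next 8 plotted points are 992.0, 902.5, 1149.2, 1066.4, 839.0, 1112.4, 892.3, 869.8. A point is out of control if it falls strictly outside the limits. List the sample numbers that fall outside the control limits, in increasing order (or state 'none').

3, 4, 6

Compare each point to [818.1, 1029.1]: sample 3 = 1149.2 > UCL; sample 4 = 1066.4 > UCL; sample 6 = 1112.4 > UCL.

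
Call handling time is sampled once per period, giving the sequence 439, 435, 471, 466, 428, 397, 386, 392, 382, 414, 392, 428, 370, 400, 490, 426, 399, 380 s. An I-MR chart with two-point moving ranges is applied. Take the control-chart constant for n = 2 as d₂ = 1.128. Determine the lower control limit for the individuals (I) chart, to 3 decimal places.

335.194

X̄ = (439 + 435 + 471 + 466 + 428 + 397 + 386 + 392 + 382 + 414 + 392 + 428 + 370 + 400 + 490 + 426 + 399 + 380) / 18 = 416.3889
Moving ranges: 4, 36, 5, 38, 31, 11, 6, 10, 32, 22, 36, 58, 30, 90, 64, 27, 19; M̄R̄ = 519.0000 / 17 = 30.5294
LCL = X̄ − 3·M̄R̄/d₂ = 416.3889 − 3 × 30.5294 / 1.128 = 335.1936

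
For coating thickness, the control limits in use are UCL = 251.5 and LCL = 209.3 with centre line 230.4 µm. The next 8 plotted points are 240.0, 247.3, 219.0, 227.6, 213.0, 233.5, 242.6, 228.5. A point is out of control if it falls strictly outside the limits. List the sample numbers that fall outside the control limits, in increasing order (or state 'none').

none

All 8 points lie within [209.3, 251.5].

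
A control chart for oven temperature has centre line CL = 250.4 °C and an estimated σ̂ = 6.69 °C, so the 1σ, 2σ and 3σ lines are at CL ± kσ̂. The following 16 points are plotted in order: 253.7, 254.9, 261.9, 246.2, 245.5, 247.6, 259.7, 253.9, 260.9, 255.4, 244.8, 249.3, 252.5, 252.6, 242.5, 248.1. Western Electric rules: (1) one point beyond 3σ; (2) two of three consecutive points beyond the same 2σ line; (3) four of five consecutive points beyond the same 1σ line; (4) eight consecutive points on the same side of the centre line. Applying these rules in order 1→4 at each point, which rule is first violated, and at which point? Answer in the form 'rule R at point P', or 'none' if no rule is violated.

none

Zone of each point (C = within 1σ̂, B = 1σ̂–2σ̂, A = 2σ̂–3σ̂, * = beyond 3σ̂; sign = side of CL): 1:+C, 2:+C, 3:+B, 4:-C, 5:-C, 6:-C, 7:+B, 8:+C, 9:+B, 10:+C, 11:-C, 12:-C, 13:+C, 14:+C, 15:-B, 16:-C
No rule fires across all 16 points.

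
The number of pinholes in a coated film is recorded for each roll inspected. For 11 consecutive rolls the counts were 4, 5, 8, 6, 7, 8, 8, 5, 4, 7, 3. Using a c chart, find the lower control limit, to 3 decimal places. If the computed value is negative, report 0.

0.000

c̄ = (4 + 5 + 8 + 6 + 7 + 8 + 8 + 5 + 4 + 7 + 3) / 11 = 65 / 11 = 5.9091
LCL = c̄ − 3√c̄ = 5.9091 − 3 × 2.4309 = -1.3835 → 0 (cannot be negative)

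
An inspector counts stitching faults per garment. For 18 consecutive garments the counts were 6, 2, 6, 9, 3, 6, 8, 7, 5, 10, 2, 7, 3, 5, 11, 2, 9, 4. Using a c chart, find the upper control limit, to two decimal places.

c̄ = (6 + 2 + 6 + 9 + 3 + 6 + 8 + 7 + 5 + 10 + 2 + 7 + 3 + 5 + 11 + 2 + 9 + 4) / 18 = 105 / 18 = 5.8333
UCL = c̄ + 3√c̄ = 5.8333 + 3 × √5.8333 = 5.8333 + 3 × 2.4152 = 13.0790

13.08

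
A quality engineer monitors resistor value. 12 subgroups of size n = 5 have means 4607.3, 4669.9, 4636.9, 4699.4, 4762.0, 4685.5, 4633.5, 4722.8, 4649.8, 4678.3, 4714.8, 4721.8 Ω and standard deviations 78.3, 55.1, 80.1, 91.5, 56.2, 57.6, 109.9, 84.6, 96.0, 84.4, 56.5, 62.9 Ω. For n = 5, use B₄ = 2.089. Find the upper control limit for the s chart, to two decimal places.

158.96

s̄ = (78.3 + 55.1 + 80.1 + 91.5 + 56.2 + 57.6 + 109.9 + 84.6 + 96.0 + 84.4 + 56.5 + 62.9) / 12 = 76.0917
UCL_s = B₄·s̄ = 2.089 × 76.0917 = 158.9555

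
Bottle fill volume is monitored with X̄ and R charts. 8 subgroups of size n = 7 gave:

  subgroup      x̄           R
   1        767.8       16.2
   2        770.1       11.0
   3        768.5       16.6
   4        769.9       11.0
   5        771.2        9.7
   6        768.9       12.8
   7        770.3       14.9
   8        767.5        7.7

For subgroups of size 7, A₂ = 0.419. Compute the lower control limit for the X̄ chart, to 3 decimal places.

764.043

X̄̄ = (767.8 + 770.1 + 768.5 + 769.9 + 771.2 + 768.9 + 770.3 + 767.5) / 8 = 6154.2000 / 8 = 769.2750
R̄ = (16.2 + 11.0 + 16.6 + 11.0 + 9.7 + 12.8 + 14.9 + 7.7) / 8 = 99.9000 / 8 = 12.4875
LCL = X̄̄ − A₂·R̄ = 769.2750 − 0.419 × 12.4875 = 764.0427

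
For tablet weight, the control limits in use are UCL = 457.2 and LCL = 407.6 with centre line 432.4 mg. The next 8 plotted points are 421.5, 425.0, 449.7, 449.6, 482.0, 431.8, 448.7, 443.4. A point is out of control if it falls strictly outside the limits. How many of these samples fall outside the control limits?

Compare each point to [407.6, 457.2]: sample 5 = 482.0 > UCL.

1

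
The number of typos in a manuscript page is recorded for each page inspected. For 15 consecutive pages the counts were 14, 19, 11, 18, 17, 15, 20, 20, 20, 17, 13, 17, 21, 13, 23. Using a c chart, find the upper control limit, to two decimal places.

29.64

c̄ = (14 + 19 + 11 + 18 + 17 + 15 + 20 + 20 + 20 + 17 + 13 + 17 + 21 + 13 + 23) / 15 = 258 / 15 = 17.2000
UCL = c̄ + 3√c̄ = 17.2000 + 3 × √17.2000 = 17.2000 + 3 × 4.1473 = 29.6419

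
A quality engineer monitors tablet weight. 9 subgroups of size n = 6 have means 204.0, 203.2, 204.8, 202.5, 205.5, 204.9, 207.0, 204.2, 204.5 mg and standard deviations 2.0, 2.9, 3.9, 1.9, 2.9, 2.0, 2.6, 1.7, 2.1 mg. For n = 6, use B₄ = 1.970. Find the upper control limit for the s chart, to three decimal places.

s̄ = (2.0 + 2.9 + 3.9 + 1.9 + 2.9 + 2.0 + 2.6 + 1.7 + 2.1) / 9 = 2.4444
UCL_s = B₄·s̄ = 1.970 × 2.4444 = 4.8156

4.816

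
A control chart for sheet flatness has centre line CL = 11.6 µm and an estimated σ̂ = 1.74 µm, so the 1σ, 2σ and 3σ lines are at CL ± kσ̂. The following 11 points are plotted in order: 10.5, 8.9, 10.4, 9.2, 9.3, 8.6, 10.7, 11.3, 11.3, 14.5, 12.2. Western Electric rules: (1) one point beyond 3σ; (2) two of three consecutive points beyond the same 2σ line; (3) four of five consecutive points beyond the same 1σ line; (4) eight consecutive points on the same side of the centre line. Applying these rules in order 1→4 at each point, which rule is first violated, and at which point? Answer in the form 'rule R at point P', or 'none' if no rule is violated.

rule 3 at point 6

Zone of each point (C = within 1σ̂, B = 1σ̂–2σ̂, A = 2σ̂–3σ̂, * = beyond 3σ̂; sign = side of CL): 1:-C, 2:-B, 3:-C, 4:-B, 5:-B, 6:-B, 7:-C, 8:-C, 9:-C, 10:+B, 11:+C
Rule 3 (four of five consecutive points beyond the same 1σ limit) is satisfied at point 6.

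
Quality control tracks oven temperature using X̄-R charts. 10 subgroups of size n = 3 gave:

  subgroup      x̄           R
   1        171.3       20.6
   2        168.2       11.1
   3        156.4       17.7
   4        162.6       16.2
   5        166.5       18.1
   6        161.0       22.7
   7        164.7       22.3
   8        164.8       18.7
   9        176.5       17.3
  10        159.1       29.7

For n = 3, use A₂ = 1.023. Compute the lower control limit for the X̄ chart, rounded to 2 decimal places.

145.22

X̄̄ = (171.3 + 168.2 + 156.4 + 162.6 + 166.5 + 161.0 + 164.7 + 164.8 + 176.5 + 159.1) / 10 = 1651.1000 / 10 = 165.1100
R̄ = (20.6 + 11.1 + 17.7 + 16.2 + 18.1 + 22.7 + 22.3 + 18.7 + 17.3 + 29.7) / 10 = 194.4000 / 10 = 19.4400
LCL = X̄̄ − A₂·R̄ = 165.1100 − 1.023 × 19.4400 = 145.2229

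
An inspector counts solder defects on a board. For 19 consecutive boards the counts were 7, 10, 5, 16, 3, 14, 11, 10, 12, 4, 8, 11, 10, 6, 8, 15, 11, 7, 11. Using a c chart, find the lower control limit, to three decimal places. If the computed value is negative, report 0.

c̄ = (7 + 10 + 5 + 16 + 3 + 14 + 11 + 10 + 12 + 4 + 8 + 11 + 10 + 6 + 8 + 15 + 11 + 7 + 11) / 19 = 179 / 19 = 9.4211
LCL = c̄ − 3√c̄ = 9.4211 − 3 × 3.0694 = 0.2129

0.213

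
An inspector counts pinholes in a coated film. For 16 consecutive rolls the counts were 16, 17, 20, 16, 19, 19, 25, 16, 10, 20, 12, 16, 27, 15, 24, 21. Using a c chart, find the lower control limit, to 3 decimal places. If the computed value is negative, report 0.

c̄ = (16 + 17 + 20 + 16 + 19 + 19 + 25 + 16 + 10 + 20 + 12 + 16 + 27 + 15 + 24 + 21) / 16 = 293 / 16 = 18.3125
LCL = c̄ − 3√c̄ = 18.3125 − 3 × 4.2793 = 5.4746

5.475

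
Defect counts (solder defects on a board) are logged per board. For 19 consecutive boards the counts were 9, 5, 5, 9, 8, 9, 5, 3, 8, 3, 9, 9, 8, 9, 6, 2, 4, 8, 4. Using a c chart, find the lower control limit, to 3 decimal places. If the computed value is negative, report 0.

c̄ = (9 + 5 + 5 + 9 + 8 + 9 + 5 + 3 + 8 + 3 + 9 + 9 + 8 + 9 + 6 + 2 + 4 + 8 + 4) / 19 = 123 / 19 = 6.4737
LCL = c̄ − 3√c̄ = 6.4737 − 3 × 2.5443 = -1.1593 → 0 (cannot be negative)

0.000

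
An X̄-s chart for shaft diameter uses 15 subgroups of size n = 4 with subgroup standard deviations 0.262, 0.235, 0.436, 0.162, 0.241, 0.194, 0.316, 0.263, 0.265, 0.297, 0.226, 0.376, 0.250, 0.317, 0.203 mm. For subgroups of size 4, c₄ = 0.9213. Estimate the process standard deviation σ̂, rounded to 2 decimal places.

0.29

s̄ = (0.262 + 0.235 + 0.436 + 0.162 + 0.241 + 0.194 + 0.316 + 0.263 + 0.265 + 0.297 + 0.226 + 0.376 + 0.250 + 0.317 + 0.203) / 15 = 0.2695
σ̂ = s̄ / c₄ = 0.2695 / 0.9213 = 0.2926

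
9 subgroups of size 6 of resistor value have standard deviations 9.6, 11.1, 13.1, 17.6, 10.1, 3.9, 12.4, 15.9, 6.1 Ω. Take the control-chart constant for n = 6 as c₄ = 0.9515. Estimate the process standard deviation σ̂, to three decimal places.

11.654

s̄ = (9.6 + 11.1 + 13.1 + 17.6 + 10.1 + 3.9 + 12.4 + 15.9 + 6.1) / 9 = 11.0889
σ̂ = s̄ / c₄ = 11.0889 / 0.9515 = 11.6541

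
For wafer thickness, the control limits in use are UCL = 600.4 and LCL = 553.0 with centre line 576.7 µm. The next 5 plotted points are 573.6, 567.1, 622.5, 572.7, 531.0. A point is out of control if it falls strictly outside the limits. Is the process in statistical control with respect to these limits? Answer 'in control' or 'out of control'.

Compare each point to [553.0, 600.4]: sample 3 = 622.5 > UCL; sample 5 = 531.0 < LCL.

out of control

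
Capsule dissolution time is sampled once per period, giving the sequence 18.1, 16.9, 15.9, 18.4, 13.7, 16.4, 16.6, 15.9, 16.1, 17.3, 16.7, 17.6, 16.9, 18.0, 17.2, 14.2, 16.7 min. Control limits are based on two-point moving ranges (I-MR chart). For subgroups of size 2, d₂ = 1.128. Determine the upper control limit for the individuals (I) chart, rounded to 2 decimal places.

X̄ = (18.1 + 16.9 + 15.9 + 18.4 + 13.7 + 16.4 + 16.6 + 15.9 + 16.1 + 17.3 + 16.7 + 17.6 + 16.9 + 18.0 + 17.2 + 14.2 + 16.7) / 17 = 16.6235
Moving ranges: 1.2, 1.0, 2.5, 4.7, 2.7, 0.2, 0.7, 0.2, 1.2, 0.6, 0.9, 0.7, 1.1, 0.8, 3.0, 2.5; M̄R̄ = 24.0000 / 16 = 1.5000
UCL = X̄ + 3·M̄R̄/d₂ = 16.6235 + 3 × 1.5000 / 1.128 = 20.6129

20.61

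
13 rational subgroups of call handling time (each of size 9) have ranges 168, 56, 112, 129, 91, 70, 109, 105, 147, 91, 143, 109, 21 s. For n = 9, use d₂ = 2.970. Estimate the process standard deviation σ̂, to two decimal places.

R̄ = (168 + 56 + 112 + 129 + 91 + 70 + 109 + 105 + 147 + 91 + 143 + 109 + 21) / 13 = 103.9231
σ̂ = R̄ / d₂ = 103.9231 / 2.970 = 34.9909

34.99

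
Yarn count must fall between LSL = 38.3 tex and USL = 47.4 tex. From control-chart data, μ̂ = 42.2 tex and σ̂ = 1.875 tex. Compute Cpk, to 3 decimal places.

0.693

Cpu = (USL − μ̂) / (3σ̂) = (47.4 − 42.2) / (3 × 1.875) = 0.9244; Cpl = (μ̂ − LSL) / (3σ̂) = (42.2 − 38.3) / (3 × 1.875) = 0.6933; Cpk = min(Cpu, Cpl) = 0.6933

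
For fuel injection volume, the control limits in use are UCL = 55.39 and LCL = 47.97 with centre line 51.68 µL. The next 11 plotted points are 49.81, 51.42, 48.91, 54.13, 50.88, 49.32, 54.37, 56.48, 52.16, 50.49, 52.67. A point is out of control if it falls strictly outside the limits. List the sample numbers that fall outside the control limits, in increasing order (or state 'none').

8

Compare each point to [47.97, 55.39]: sample 8 = 56.48 > UCL.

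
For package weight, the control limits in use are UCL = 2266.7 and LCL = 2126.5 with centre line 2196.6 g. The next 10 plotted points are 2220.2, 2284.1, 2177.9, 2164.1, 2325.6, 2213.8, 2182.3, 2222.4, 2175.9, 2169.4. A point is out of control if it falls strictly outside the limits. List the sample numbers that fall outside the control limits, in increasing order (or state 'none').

2, 5

Compare each point to [2126.5, 2266.7]: sample 2 = 2284.1 > UCL; sample 5 = 2325.6 > UCL.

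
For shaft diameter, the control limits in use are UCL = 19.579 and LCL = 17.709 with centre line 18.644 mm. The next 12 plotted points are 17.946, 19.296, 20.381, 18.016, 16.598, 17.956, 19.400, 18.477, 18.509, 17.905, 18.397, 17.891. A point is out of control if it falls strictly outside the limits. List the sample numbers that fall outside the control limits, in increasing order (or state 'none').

3, 5

Compare each point to [17.709, 19.579]: sample 3 = 20.381 > UCL; sample 5 = 16.598 < LCL.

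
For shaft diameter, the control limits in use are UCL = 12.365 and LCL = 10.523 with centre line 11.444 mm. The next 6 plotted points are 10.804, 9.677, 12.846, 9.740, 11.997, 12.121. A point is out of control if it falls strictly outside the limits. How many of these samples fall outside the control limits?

3

Compare each point to [10.523, 12.365]: sample 2 = 9.677 < LCL; sample 3 = 12.846 > UCL; sample 4 = 9.740 < LCL.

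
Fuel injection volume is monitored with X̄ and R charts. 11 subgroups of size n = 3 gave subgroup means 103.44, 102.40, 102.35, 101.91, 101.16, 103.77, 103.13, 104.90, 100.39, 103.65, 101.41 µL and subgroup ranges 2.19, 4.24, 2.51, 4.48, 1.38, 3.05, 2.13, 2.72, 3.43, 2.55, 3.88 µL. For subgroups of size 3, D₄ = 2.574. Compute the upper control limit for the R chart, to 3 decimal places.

R̄ = (2.19 + 4.24 + 2.51 + 4.48 + 1.38 + 3.05 + 2.13 + 2.72 + 3.43 + 2.55 + 3.88) / 11 = 32.5600 / 11 = 2.9600
UCL_R = D₄·R̄ = 2.574 × 2.9600 = 7.6190

7.619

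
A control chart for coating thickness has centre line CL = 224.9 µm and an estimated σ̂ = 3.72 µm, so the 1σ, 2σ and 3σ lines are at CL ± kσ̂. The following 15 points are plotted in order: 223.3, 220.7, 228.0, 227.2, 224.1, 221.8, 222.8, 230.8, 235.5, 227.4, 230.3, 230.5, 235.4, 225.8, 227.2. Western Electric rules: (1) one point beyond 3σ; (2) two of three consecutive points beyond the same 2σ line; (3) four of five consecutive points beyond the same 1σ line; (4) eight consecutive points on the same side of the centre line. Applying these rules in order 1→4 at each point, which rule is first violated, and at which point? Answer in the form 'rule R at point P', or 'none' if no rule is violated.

Zone of each point (C = within 1σ̂, B = 1σ̂–2σ̂, A = 2σ̂–3σ̂, * = beyond 3σ̂; sign = side of CL): 1:-C, 2:-B, 3:+C, 4:+C, 5:-C, 6:-C, 7:-C, 8:+B, 9:+A, 10:+C, 11:+B, 12:+B, 13:+A, 14:+C, 15:+C
Rule 3 (four of five consecutive points beyond the same 1σ limit) is satisfied at point 12.

rule 3 at point 12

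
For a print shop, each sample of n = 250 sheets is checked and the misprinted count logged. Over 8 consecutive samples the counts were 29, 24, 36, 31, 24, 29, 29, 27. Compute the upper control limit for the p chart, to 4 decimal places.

p̄ = Σdᵢ / (k·n) = 229 / (8 × 250) = 0.11450
UCL = p̄ + 3·√(p̄(1−p̄)/n) = 0.11450 + 3 × √(0.11450×0.88550/250) = 0.11450 + 3 × 0.02014 = 0.17492

0.1749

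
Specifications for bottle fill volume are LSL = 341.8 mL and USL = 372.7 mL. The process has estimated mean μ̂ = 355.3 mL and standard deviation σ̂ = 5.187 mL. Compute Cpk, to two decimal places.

0.87

Cpu = (USL − μ̂) / (3σ̂) = (372.7 − 355.3) / (3 × 5.187) = 1.1182; Cpl = (μ̂ − LSL) / (3σ̂) = (355.3 − 341.8) / (3 × 5.187) = 0.8676; Cpk = min(Cpu, Cpl) = 0.8676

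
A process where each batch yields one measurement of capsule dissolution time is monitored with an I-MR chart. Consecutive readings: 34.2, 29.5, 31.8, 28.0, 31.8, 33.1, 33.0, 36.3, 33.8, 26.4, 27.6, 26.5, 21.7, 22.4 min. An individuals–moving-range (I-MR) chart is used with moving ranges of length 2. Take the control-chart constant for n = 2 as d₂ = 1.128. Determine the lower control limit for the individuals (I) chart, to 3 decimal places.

22.152

X̄ = (34.2 + 29.5 + 31.8 + 28.0 + 31.8 + 33.1 + 33.0 + 36.3 + 33.8 + 26.4 + 27.6 + 26.5 + 21.7 + 22.4) / 14 = 29.7214
Moving ranges: 4.7, 2.3, 3.8, 3.8, 1.3, 0.1, 3.3, 2.5, 7.4, 1.2, 1.1, 4.8, 0.7; M̄R̄ = 37.0000 / 13 = 2.8462
LCL = X̄ − 3·M̄R̄/d₂ = 29.7214 − 3 × 2.8462 / 1.128 = 22.1519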